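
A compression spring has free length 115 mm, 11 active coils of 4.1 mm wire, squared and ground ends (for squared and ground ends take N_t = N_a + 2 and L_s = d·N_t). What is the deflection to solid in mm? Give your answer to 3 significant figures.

61.7 mm

N_t = 13; L_s = 4.1·13 = 53.3 mm
δ_solid = L₀ − L_s = 115 − 53.3 = 61.7 mm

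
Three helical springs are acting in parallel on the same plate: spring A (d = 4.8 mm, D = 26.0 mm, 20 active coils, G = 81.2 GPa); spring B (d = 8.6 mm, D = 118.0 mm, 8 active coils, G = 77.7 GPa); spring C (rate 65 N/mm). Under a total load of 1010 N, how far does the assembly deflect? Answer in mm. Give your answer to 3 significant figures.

12.0 mm

k_A = Gd⁴/(8D³N_a) = (81.2×10³)(4.8⁴)/(8·26.0³·20) = 15.328 N/mm
k_B = Gd⁴/(8D³N_a) = (77.7×10³)(8.6⁴)/(8·118.0³·8) = 4.0419 N/mm
Parallel: k_eq = 15.328 + 4.0419 + 65 = 84.37 N/mm
δ = F/k_eq = 1010/84.37 = 11.971 mm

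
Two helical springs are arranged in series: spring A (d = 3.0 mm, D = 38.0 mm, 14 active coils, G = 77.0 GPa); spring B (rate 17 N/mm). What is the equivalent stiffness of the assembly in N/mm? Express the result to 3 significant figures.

k_A = Gd⁴/(8D³N_a) = (77.0×10³)(3.0⁴)/(8·38.0³·14) = 1.0149 N/mm
Series: 1/k_eq = 1/1.0149 + 1/17 = 1.0442; k_eq = 0.95769 N/mm

0.958 N/mm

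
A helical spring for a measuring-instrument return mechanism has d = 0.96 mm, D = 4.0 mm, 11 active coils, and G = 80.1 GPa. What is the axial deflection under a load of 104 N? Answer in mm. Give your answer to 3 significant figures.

8.61 mm

k = Gd⁴/(8D³N_a) = (80.1×10³)(0.96⁴)/(8·4.0³·11) = 12.08 N/mm
δ = F/k = 104 / 12.08 = 8.6095 mm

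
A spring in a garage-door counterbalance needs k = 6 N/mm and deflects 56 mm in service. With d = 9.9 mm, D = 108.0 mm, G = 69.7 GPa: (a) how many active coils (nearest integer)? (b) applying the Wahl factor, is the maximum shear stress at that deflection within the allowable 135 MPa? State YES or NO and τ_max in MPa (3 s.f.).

N_a = Gd⁴/(8D³k) = (69.7×10³)(9.9⁴)/(8·108.0³·6) = 11.07 → N_a = 11
Actual rate k = Gd⁴/(8D³·11) = 6.0398 N/mm
Working load F = kδ = 6.0398·56 = 338.23 N
C = 108.0/9.9 = 10.9091; K_W = (4C−1)/(4C−4)+0.615/C = 1.1321
τ_max = K_W·8FD/(πd³) = 1.1321·95.866 = 108.53 MPa
τ_max ≤ 135 MPa → acceptable

(a) 11 coils; (b) YES, τ_max = 109 MPa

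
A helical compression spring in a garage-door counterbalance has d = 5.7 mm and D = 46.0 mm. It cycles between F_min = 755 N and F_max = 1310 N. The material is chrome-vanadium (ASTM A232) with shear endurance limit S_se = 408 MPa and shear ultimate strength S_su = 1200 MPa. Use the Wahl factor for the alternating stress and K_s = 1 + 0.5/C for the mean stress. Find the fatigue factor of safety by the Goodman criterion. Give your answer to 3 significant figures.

C = D/d = 46.0/5.7 = 8.0702; K_W = (4C−1)/(4C−4)+0.615/C = 1.1823; K_s = 1+0.5/C = 1.0620
F_a = (F_max−F_min)/2 = 277.5 N; F_m = (F_max+F_min)/2 = 1032.5 N
τ_a = K_W·8F_aD/(πd³) = 1.1823 × 175.52 = 207.52 MPa
τ_m = K_s·8F_mD/(πd³) = 1.0620 × 653.08 = 693.54 MPa
Goodman: 1/n_f = τ_a/S_se + τ_m/S_su = 207.52/408 + 693.54/1200 = 0.50863 + 0.57795 = 1.0866
n_f = 1/1.0866 = 0.9203

0.920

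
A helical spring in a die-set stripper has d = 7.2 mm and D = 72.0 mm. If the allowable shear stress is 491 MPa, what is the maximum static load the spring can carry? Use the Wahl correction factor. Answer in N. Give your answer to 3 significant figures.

873 N

C = D/d = 72.0/7.2 = 10.0000
K_W = (4C−1)/(4C−4) + 0.615/C = 39.000/36.000 + 0.0615 = 1.1448
τ_max = K·8FD/(πd³) → F_max = τ_allow·πd³/(8DK)
F_max = 491·π·7.2³/(8·72.0·1.1448) = 5.7574e+05/659.42 = 873.1 N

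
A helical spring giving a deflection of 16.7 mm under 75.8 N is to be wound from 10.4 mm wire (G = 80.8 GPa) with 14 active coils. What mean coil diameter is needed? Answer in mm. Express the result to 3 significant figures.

Required rate k = F/δ = 75.8/16.7 = 4.5389 N/mm
D = (Gd⁴/(8N_a·k))^(1/3) = (80.8×10³·10.4⁴/(8·14·4.5389))^(1/3)
  = (1.8594e+06)^(1/3) = 122.9678 mm

123 mm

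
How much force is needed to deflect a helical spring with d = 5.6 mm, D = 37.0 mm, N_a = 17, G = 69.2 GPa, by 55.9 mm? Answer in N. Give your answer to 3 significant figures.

552 N

k = Gd⁴/(8D³N_a) = (69.2×10³)(5.6⁴)/(8·37.0³·17) = 9.879 N/mm
F = k·δ = 9.879 × 55.9 = 552.24 N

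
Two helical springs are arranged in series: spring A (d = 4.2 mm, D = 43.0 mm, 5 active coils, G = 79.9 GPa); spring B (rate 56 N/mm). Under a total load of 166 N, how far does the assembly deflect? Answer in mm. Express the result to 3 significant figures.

k_A = Gd⁴/(8D³N_a) = (79.9×10³)(4.2⁴)/(8·43.0³·5) = 7.8177 N/mm
Series: 1/k_eq = 1/7.8177 + 1/56 = 0.14577; k_eq = 6.86 N/mm
δ = F/k_eq = 166/6.86 = 24.198 mm

24.2 mm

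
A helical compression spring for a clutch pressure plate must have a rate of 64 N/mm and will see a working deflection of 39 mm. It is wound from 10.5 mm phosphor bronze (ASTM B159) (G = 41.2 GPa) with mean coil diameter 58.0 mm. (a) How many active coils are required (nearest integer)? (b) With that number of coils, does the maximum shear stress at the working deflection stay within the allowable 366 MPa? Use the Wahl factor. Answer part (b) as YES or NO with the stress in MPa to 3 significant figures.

N_a = Gd⁴/(8D³k) = (41.2×10³)(10.5⁴)/(8·58.0³·64) = 5.013 → N_a = 5
Actual rate k = Gd⁴/(8D³·5) = 64.167 N/mm
Working load F = kδ = 64.167·39 = 2502.5 N
C = 58.0/10.5 = 5.5238; K_W = (4C−1)/(4C−4)+0.615/C = 1.2771
τ_max = K_W·8FD/(πd³) = 1.2771·319.28 = 407.76 MPa
τ_max > 366 MPa → exceeds allowable

(a) 5 coils; (b) NO, τ_max = 408 MPa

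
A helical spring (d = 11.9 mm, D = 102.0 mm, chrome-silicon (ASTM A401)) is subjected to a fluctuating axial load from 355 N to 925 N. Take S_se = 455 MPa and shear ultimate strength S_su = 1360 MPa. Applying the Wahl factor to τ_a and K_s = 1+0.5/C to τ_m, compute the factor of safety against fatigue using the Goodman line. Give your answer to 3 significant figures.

5.27

C = D/d = 102.0/11.9 = 8.5714; K_W = (4C−1)/(4C−4)+0.615/C = 1.1708; K_s = 1+0.5/C = 1.0583
F_a = (F_max−F_min)/2 = 285 N; F_m = (F_max+F_min)/2 = 640 N
τ_a = K_W·8F_aD/(πd³) = 1.1708 × 43.928 = 51.432 MPa
τ_m = K_s·8F_mD/(πd³) = 1.0583 × 98.646 = 104.4 MPa
Goodman: 1/n_f = τ_a/S_se + τ_m/S_su = 51.432/455 + 104.4/1360 = 0.11304 + 0.07676 = 0.1898
n_f = 1/0.1898 = 5.269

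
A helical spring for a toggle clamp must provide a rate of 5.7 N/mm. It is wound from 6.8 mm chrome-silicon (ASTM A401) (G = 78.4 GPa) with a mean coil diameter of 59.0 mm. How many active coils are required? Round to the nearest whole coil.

18

N_a = Gd⁴/(8D³k) = (78.4×10³ × 6.8⁴)/(8 × 59.0³ × 5.7)
    = 1.6763e+08 / 9.36528e+06 = 17.9 → 18 coils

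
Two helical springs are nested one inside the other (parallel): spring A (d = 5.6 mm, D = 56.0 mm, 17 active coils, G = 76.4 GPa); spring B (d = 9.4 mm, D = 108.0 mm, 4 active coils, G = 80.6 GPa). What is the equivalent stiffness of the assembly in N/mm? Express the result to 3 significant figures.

18.8 N/mm

k_A = Gd⁴/(8D³N_a) = (76.4×10³)(5.6⁴)/(8·56.0³·17) = 3.1459 N/mm
k_B = Gd⁴/(8D³N_a) = (80.6×10³)(9.4⁴)/(8·108.0³·4) = 15.611 N/mm
Parallel: k_eq = 3.1459 + 15.611 = 18.757 N/mm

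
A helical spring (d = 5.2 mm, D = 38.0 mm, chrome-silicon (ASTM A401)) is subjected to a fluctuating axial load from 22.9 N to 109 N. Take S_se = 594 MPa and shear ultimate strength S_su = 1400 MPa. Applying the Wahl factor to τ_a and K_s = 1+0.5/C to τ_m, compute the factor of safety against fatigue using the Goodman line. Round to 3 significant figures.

10.6

C = D/d = 38.0/5.2 = 7.3077; K_W = (4C−1)/(4C−4)+0.615/C = 1.2031; K_s = 1+0.5/C = 1.0684
F_a = (F_max−F_min)/2 = 43.05 N; F_m = (F_max+F_min)/2 = 65.95 N
τ_a = K_W·8F_aD/(πd³) = 1.2031 × 29.627 = 35.643 MPa
τ_m = K_s·8F_mD/(πd³) = 1.0684 × 45.387 = 48.492 MPa
Goodman: 1/n_f = τ_a/S_se + τ_m/S_su = 35.643/594 + 48.492/1400 = 0.06001 + 0.03464 = 0.094642
n_f = 1/0.094642 = 10.57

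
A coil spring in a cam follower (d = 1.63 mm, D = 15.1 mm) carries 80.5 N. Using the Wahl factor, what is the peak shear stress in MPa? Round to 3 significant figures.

827 MPa

Spring index C = D/d = 15.1/1.63 = 9.2638
K_W = (4C−1)/(4C−4) + 0.615/C = 36.055/33.055 + 0.0664 = 1.1571
τ₀ = 8FD/(πd³) = 8·80.5·15.1/(π·1.63³) = 9724.4/13.605 = 714.74 MPa
τ_max = K·τ₀ = 1.1571 × 714.74 = 827.06 MPa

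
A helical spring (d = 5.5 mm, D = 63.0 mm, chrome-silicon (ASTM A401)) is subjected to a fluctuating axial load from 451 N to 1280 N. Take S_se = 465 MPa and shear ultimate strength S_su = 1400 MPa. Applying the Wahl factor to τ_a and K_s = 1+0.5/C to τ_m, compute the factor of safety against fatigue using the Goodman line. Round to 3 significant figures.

0.629

C = D/d = 63.0/5.5 = 11.4545; K_W = (4C−1)/(4C−4)+0.615/C = 1.1254; K_s = 1+0.5/C = 1.0437
F_a = (F_max−F_min)/2 = 414.5 N; F_m = (F_max+F_min)/2 = 865.5 N
τ_a = K_W·8F_aD/(πd³) = 1.1254 × 399.68 = 449.82 MPa
τ_m = K_s·8F_mD/(πd³) = 1.0437 × 834.56 = 870.99 MPa
Goodman: 1/n_f = τ_a/S_se + τ_m/S_su = 449.82/465 + 870.99/1400 = 0.96735 + 0.62214 = 1.5895
n_f = 1/1.5895 = 0.6291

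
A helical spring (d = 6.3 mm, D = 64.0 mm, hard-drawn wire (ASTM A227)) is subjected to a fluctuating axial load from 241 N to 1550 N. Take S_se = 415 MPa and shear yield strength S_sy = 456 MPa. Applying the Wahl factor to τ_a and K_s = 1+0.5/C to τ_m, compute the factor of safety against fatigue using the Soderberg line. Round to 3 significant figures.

C = D/d = 64.0/6.3 = 10.1587; K_W = (4C−1)/(4C−4)+0.615/C = 1.1424; K_s = 1+0.5/C = 1.0492
F_a = (F_max−F_min)/2 = 654.5 N; F_m = (F_max+F_min)/2 = 895.5 N
τ_a = K_W·8F_aD/(πd³) = 1.1424 × 426.59 = 487.35 MPa
τ_m = K_s·8F_mD/(πd³) = 1.0492 × 583.67 = 612.39 MPa
Soderberg: 1/n_f = τ_a/S_se + τ_m/S_sy = 487.35/415 + 612.39/456 = 1.17433 + 1.34297 = 2.5173
n_f = 1/2.5173 = 0.3973

0.397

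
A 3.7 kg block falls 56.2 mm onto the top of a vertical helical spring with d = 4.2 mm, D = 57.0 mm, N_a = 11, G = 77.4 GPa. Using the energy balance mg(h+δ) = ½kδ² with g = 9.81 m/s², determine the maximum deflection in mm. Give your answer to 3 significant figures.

82.6 mm

k = Gd⁴/(8D³N_a) = (77.4×10³)(4.2⁴)/(8·57.0³·11) = 1.4779 N/mm
W = mg = 3.7 × 9.81 = 36.297 N
½kδ² − Wδ − Wh = 0 → δ = (W + √(W² + 2kWh))/k
δ = (36.297 + √(1317.5 + 6029.31))/1.4779 = (36.297 + 85.713)/1.4779 = 82.559 mm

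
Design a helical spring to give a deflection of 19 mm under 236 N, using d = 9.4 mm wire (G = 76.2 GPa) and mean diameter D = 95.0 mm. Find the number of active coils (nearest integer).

7

Required rate k = F/δ = 236/19 = 12.421 N/mm
N_a = Gd⁴/(8D³k) = (76.2×10³ × 9.4⁴)/(8 × 95.0³ × 12.421)
    = 5.94931e+08 / 8.5196e+07 = 6.983 → 7 coils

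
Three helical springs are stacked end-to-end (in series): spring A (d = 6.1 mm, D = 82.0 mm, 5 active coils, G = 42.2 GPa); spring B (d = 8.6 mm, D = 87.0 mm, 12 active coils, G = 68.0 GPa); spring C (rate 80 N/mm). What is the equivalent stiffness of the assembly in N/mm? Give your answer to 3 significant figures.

1.79 N/mm

k_A = Gd⁴/(8D³N_a) = (42.2×10³)(6.1⁴)/(8·82.0³·5) = 2.6493 N/mm
k_B = Gd⁴/(8D³N_a) = (68.0×10³)(8.6⁴)/(8·87.0³·12) = 5.884 N/mm
Series: 1/k_eq = 1/2.6493 + 1/5.884 + 1/80 = 0.55991; k_eq = 1.786 N/mm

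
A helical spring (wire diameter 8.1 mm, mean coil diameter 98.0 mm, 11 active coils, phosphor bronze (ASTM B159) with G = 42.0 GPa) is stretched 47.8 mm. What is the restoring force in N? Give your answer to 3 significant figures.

104 N

k = Gd⁴/(8D³N_a) = (42.0×10³)(8.1⁴)/(8·98.0³·11) = 2.1829 N/mm
F = k·δ = 2.1829 × 47.8 = 104.34 N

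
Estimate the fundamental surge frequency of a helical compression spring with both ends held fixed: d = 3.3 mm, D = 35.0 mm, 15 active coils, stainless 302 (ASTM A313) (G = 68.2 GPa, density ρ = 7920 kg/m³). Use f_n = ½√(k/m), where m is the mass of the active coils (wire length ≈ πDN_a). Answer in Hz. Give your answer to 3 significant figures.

59.3 Hz

k = Gd⁴/(8D³N_a) = (68.2×10³)(3.3⁴)/(8·35.0³·15) = 1.572 N/mm = 1572 N/m
Wire length L = πDN_a = π·35.0·15 = 1649.3 mm
m = ρ·(πd²/4)·L = 7920 × 8.553×10⁻⁶ m² × 1.6493 m = 0.11173 kg
f_n = ½√(k/m) = 0.5·√(1572/0.11173) = 0.5·√(14070) = 59.309 Hz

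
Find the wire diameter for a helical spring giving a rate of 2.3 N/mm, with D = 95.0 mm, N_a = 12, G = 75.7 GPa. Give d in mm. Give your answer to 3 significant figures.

d = (8D³N_a·k / G)^(1/4) = (8·95.0³·12·2.3 / (75.7×10³))^0.25
  = (2500.8)^0.25 = 7.0716 mm

7.07 mm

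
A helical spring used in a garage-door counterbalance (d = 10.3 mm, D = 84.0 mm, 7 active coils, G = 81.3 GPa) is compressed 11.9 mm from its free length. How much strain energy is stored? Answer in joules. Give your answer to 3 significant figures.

1.95 J

k = Gd⁴/(8D³N_a) = (81.3×10³)(10.3⁴)/(8·84.0³·7) = 27.569 N/mm
U = ½kδ² = 0.5 × 27.569 × 11.9² = 1952 N·mm = 1.952 J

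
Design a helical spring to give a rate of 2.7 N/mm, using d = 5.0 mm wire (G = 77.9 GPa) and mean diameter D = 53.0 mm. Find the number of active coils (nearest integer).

N_a = Gd⁴/(8D³k) = (77.9×10³ × 5.0⁴)/(8 × 53.0³ × 2.7)
    = 4.86875e+07 / 3.21574e+06 = 15.14 → 15 coils

15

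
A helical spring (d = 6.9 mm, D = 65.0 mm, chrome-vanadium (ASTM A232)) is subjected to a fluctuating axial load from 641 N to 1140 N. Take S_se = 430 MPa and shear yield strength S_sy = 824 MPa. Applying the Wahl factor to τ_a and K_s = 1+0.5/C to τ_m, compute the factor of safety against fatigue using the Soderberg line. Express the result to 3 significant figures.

1.10

C = D/d = 65.0/6.9 = 9.4203; K_W = (4C−1)/(4C−4)+0.615/C = 1.1544; K_s = 1+0.5/C = 1.0531
F_a = (F_max−F_min)/2 = 249.5 N; F_m = (F_max+F_min)/2 = 890.5 N
τ_a = K_W·8F_aD/(πd³) = 1.1544 × 125.71 = 145.12 MPa
τ_m = K_s·8F_mD/(πd³) = 1.0531 × 448.68 = 472.5 MPa
Soderberg: 1/n_f = τ_a/S_se + τ_m/S_sy = 145.12/430 + 472.5/824 = 0.33748 + 0.57342 = 0.9109
n_f = 1/0.9109 = 1.098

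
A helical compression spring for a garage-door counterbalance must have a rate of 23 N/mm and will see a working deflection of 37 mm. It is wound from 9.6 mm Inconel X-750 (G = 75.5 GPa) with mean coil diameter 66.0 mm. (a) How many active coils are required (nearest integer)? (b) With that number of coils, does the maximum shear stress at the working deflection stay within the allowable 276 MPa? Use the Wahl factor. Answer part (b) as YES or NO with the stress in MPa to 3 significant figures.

(a) 12 coils; (b) YES, τ_max = 199 MPa

N_a = Gd⁴/(8D³k) = (75.5×10³)(9.6⁴)/(8·66.0³·23) = 12.12 → N_a = 12
Actual rate k = Gd⁴/(8D³·12) = 23.234 N/mm
Working load F = kδ = 23.234·37 = 859.67 N
C = 66.0/9.6 = 6.8750; K_W = (4C−1)/(4C−4)+0.615/C = 1.2171
τ_max = K_W·8FD/(πd³) = 1.2171·163.31 = 198.76 MPa
τ_max ≤ 276 MPa → acceptable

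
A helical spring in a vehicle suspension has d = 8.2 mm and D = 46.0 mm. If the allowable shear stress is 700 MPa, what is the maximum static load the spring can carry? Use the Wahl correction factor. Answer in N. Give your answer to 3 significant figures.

C = D/d = 46.0/8.2 = 5.6098
K_W = (4C−1)/(4C−4) + 0.615/C = 21.439/18.439 + 0.1096 = 1.2723
τ_max = K·8FD/(πd³) → F_max = τ_allow·πd³/(8DK)
F_max = 700·π·8.2³/(8·46.0·1.2723) = 1.2125e+06/468.22 = 2589.7 N

2590 N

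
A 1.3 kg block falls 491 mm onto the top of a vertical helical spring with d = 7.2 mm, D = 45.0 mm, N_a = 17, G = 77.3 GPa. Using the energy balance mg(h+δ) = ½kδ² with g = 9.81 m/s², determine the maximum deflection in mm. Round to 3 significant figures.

28.1 mm

k = Gd⁴/(8D³N_a) = (77.3×10³)(7.2⁴)/(8·45.0³·17) = 16.762 N/mm
W = mg = 1.3 × 9.81 = 12.753 N
½kδ² − Wδ − Wh = 0 → δ = (W + √(W² + 2kWh))/k
δ = (12.753 + √(162.64 + 209921))/16.762 = (12.753 + 458.35)/16.762 = 28.105 mm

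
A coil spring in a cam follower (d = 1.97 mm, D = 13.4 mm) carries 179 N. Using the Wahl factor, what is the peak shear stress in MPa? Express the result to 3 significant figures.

Spring index C = D/d = 13.4/1.97 = 6.8020
K_W = (4C−1)/(4C−4) + 0.615/C = 26.208/23.208 + 0.0904 = 1.2197
τ₀ = 8FD/(πd³) = 8·179·13.4/(π·1.97³) = 19188.8/24.019 = 798.91 MPa
τ_max = K·τ₀ = 1.2197 × 798.91 = 974.42 MPa

974 MPa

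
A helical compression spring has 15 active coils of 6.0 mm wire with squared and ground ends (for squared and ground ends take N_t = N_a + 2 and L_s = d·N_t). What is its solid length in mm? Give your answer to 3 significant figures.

squared and ground ends: N_t = N_a + 2 = 15 + 2 = 17
L_s = d·N_t = 6.0 × 17 = 102 mm

102 mm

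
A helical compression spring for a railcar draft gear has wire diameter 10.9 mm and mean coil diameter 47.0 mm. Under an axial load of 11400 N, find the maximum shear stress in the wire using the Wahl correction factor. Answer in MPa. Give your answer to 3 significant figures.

Spring index C = D/d = 47.0/10.9 = 4.3119
K_W = (4C−1)/(4C−4) + 0.615/C = 16.248/13.248 + 0.1426 = 1.3691
τ₀ = 8FD/(πd³) = 8·11400·47.0/(π·10.9³) = 4.2864e+06/4068.5 = 1053.6 MPa
τ_max = K·τ₀ = 1.3691 × 1053.6 = 1442.4 MPa

1440 MPa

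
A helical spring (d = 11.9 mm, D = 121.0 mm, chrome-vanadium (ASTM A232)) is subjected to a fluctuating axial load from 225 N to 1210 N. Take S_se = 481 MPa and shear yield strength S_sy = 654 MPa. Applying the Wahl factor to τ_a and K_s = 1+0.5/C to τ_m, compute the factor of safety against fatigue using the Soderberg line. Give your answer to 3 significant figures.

C = D/d = 121.0/11.9 = 10.1681; K_W = (4C−1)/(4C−4)+0.615/C = 1.1423; K_s = 1+0.5/C = 1.0492
F_a = (F_max−F_min)/2 = 492.5 N; F_m = (F_max+F_min)/2 = 717.5 N
τ_a = K_W·8F_aD/(πd³) = 1.1423 × 90.051 = 102.86 MPa
τ_m = K_s·8F_mD/(πd³) = 1.0492 × 131.19 = 137.64 MPa
Soderberg: 1/n_f = τ_a/S_se + τ_m/S_sy = 102.86/481 + 137.64/654 = 0.21386 + 0.21046 = 0.42432
n_f = 1/0.42432 = 2.357

2.36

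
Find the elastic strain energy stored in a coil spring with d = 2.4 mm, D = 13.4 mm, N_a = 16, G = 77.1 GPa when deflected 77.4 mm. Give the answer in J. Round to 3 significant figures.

24.9 J

k = Gd⁴/(8D³N_a) = (77.1×10³)(2.4⁴)/(8·13.4³·16) = 8.3057 N/mm
U = ½kδ² = 0.5 × 8.3057 × 77.4² = 24879 N·mm = 24.879 J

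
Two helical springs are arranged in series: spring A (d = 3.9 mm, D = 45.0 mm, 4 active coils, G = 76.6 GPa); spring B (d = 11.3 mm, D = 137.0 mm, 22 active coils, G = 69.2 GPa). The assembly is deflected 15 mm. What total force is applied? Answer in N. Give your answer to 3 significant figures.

k_A = Gd⁴/(8D³N_a) = (76.6×10³)(3.9⁴)/(8·45.0³·4) = 6.0771 N/mm
k_B = Gd⁴/(8D³N_a) = (69.2×10³)(11.3⁴)/(8·137.0³·22) = 2.4931 N/mm
Series: 1/k_eq = 1/6.0771 + 1/2.4931 = 0.56565; k_eq = 1.7679 N/mm
F = k_eq·δ = 1.7679·15 = 26.518 N

26.5 N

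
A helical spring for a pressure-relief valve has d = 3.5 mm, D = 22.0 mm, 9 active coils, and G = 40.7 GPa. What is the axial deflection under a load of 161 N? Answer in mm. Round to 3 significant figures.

k = Gd⁴/(8D³N_a) = (40.7×10³)(3.5⁴)/(8·22.0³·9) = 7.9665 N/mm
δ = F/k = 161 / 7.9665 = 20.21 mm

20.2 mm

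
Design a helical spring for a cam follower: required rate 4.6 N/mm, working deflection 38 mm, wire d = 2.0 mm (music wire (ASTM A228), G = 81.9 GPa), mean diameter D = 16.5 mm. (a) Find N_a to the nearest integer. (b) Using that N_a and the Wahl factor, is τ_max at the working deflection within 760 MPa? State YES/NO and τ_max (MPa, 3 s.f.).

(a) 8 coils; (b) NO, τ_max = 1070 MPa

N_a = Gd⁴/(8D³k) = (81.9×10³)(2.0⁴)/(8·16.5³·4.6) = 7.927 → N_a = 8
Actual rate k = Gd⁴/(8D³·8) = 4.558 N/mm
Working load F = kδ = 4.558·38 = 173.2 N
C = 16.5/2.0 = 8.2500; K_W = (4C−1)/(4C−4)+0.615/C = 1.1780
τ_max = K_W·8FD/(πd³) = 1.1780·909.68 = 1071.6 MPa
τ_max > 760 MPa → exceeds allowable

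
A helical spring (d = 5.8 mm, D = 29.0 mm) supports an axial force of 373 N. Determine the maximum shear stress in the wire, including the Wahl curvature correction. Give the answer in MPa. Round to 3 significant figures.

Spring index C = D/d = 29.0/5.8 = 5.0000
K_W = (4C−1)/(4C−4) + 0.615/C = 19.000/16.000 + 0.1230 = 1.3105
τ₀ = 8FD/(πd³) = 8·373·29.0/(π·5.8³) = 86536/612.96 = 141.18 MPa
τ_max = K·τ₀ = 1.3105 × 141.18 = 185.01 MPa

185 MPa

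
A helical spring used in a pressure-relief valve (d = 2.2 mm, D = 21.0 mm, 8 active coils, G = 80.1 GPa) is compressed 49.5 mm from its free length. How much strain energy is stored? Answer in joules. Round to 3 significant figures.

k = Gd⁴/(8D³N_a) = (80.1×10³)(2.2⁴)/(8·21.0³·8) = 3.1658 N/mm
U = ½kδ² = 0.5 × 3.1658 × 49.5² = 3878.5 N·mm = 3.8785 J

3.88 J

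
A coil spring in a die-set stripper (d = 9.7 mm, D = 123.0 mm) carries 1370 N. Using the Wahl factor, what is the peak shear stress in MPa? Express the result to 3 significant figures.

523 MPa

Spring index C = D/d = 123.0/9.7 = 12.6804
K_W = (4C−1)/(4C−4) + 0.615/C = 49.722/46.722 + 0.0485 = 1.1127
τ₀ = 8FD/(πd³) = 8·1370·123.0/(π·9.7³) = 1.34808e+06/2867.2 = 470.17 MPa
τ_max = K·τ₀ = 1.1127 × 470.17 = 523.16 MPa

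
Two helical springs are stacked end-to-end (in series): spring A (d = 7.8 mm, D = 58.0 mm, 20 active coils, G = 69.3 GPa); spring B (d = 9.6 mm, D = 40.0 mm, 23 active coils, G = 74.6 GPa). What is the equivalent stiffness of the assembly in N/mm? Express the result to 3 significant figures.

k_A = Gd⁴/(8D³N_a) = (69.3×10³)(7.8⁴)/(8·58.0³·20) = 8.2169 N/mm
k_B = Gd⁴/(8D³N_a) = (74.6×10³)(9.6⁴)/(8·40.0³·23) = 53.805 N/mm
Series: 1/k_eq = 1/8.2169 + 1/53.805 = 0.14029; k_eq = 7.1283 N/mm

7.13 N/mm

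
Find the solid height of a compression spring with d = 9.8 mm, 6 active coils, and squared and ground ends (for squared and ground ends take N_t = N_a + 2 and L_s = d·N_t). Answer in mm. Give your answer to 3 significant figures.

78.4 mm

squared and ground ends: N_t = N_a + 2 = 6 + 2 = 8
L_s = d·N_t = 9.8 × 8 = 78.4 mm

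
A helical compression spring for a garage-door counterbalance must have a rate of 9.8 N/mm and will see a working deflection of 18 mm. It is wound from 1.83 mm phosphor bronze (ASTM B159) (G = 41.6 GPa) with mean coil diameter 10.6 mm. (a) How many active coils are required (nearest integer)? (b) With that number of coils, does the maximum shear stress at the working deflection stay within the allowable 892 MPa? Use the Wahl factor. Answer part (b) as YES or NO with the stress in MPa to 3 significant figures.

N_a = Gd⁴/(8D³k) = (41.6×10³)(1.83⁴)/(8·10.6³·9.8) = 4.996 → N_a = 5
Actual rate k = Gd⁴/(8D³·5) = 9.7931 N/mm
Working load F = kδ = 9.7931·18 = 176.28 N
C = 10.6/1.83 = 5.7923; K_W = (4C−1)/(4C−4)+0.615/C = 1.2627
τ_max = K_W·8FD/(πd³) = 1.2627·776.4 = 980.34 MPa
τ_max > 892 MPa → exceeds allowable

(a) 5 coils; (b) NO, τ_max = 980 MPa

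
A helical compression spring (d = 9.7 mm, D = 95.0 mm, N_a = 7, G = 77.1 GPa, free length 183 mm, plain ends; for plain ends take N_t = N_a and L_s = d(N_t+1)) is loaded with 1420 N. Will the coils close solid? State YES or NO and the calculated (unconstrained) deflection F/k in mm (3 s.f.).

NO, δ = 99.9 mm

k = Gd⁴/(8D³N_a) = (77.1×10³)(9.7⁴)/(8·95.0³·7) = 14.216 N/mm
N_t = 7; L_s = 9.7·8 = 77.6 mm; δ_solid = L₀ − L_s = 183 − 77.6 = 105.4 mm
δ = F/k = 1420/14.216 = 99.886 mm
δ < δ_solid → spring does not go solid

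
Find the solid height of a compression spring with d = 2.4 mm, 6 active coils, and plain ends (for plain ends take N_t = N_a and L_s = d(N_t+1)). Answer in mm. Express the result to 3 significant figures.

16.8 mm

plain ends: N_t = N_a = 6
L_s = d·(N_t+1) = 2.4 × 7 = 16.8 mm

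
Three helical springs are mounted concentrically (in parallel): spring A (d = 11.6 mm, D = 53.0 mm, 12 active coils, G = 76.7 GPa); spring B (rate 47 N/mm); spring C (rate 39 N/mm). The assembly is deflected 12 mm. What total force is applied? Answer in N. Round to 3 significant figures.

2200 N

k_A = Gd⁴/(8D³N_a) = (76.7×10³)(11.6⁴)/(8·53.0³·12) = 97.169 N/mm
Parallel: k_eq = 97.169 + 47 + 39 = 183.17 N/mm
F = k_eq·δ = 183.17·12 = 2198 N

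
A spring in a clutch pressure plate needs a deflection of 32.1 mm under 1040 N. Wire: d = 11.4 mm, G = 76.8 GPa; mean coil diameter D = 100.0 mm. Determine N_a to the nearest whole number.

Required rate k = F/δ = 1040/32.1 = 32.399 N/mm
N_a = Gd⁴/(8D³k) = (76.8×10³ × 11.4⁴)/(8 × 100.0³ × 32.399)
    = 1.29712e+09 / 2.5919e+08 = 5.005 → 5 coils

5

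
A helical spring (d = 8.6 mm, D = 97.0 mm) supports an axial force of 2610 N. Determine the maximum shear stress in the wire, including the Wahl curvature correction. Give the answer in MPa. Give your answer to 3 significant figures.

1140 MPa

Spring index C = D/d = 97.0/8.6 = 11.2791
K_W = (4C−1)/(4C−4) + 0.615/C = 44.116/41.116 + 0.0545 = 1.1275
τ₀ = 8FD/(πd³) = 8·2610·97.0/(π·8.6³) = 2.02536e+06/1998.2 = 1013.6 MPa
τ_max = K·τ₀ = 1.1275 × 1013.6 = 1142.8 MPa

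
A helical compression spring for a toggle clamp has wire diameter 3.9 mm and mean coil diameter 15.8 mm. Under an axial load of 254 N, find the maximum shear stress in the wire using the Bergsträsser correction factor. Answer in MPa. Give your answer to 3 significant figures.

Spring index C = D/d = 15.8/3.9 = 4.0513
K_B = (4C+2)/(4C−3) = 18.205/13.205 = 1.3786
τ₀ = 8FD/(πd³) = 8·254·15.8/(π·3.9³) = 32105.6/186.36 = 172.28 MPa
τ_max = K·τ₀ = 1.3786 × 172.28 = 237.51 MPa

238 MPa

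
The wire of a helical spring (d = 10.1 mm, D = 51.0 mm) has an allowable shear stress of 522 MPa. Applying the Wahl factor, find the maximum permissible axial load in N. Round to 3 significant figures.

3170 N

C = D/d = 51.0/10.1 = 5.0495
K_W = (4C−1)/(4C−4) + 0.615/C = 19.198/16.198 + 0.1218 = 1.3070
τ_max = K·8FD/(πd³) → F_max = τ_allow·πd³/(8DK)
F_max = 522·π·10.1³/(8·51.0·1.3070) = 1.6896e+06/533.26 = 3168.5 N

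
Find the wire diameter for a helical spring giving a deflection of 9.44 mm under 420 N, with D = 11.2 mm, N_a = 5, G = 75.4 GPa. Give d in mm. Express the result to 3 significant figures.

2.40 mm

Required rate k = F/δ = 420/9.44 = 44.492 N/mm
d = (8D³N_a·k / G)^(1/4) = (8·11.2³·5·44.492 / (75.4×10³))^0.25
  = (33.16)^0.25 = 2.3997 mm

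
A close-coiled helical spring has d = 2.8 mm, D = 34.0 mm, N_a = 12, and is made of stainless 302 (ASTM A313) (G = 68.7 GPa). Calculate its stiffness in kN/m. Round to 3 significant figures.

k = Gd⁴/(8D³N_a) = (68.7×10³ × 2.8⁴) / (8 × 34.0³ × 12)
  = 4.22269e+06 / 3.77318e+06 = 1.1191 N/mm

1.12 kN/m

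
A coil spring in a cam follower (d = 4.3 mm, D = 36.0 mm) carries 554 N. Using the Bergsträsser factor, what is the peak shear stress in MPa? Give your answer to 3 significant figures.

744 MPa

Spring index C = D/d = 36.0/4.3 = 8.3721
K_B = (4C+2)/(4C−3) = 35.488/30.488 = 1.1640
τ₀ = 8FD/(πd³) = 8·554·36.0/(π·4.3³) = 159552/249.78 = 638.77 MPa
τ_max = K·τ₀ = 1.1640 × 638.77 = 743.53 MPa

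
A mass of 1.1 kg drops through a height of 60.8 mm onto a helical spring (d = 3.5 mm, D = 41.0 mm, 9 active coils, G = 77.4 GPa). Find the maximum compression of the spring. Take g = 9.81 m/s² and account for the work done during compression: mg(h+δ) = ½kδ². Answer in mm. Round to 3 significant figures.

k = Gd⁴/(8D³N_a) = (77.4×10³)(3.5⁴)/(8·41.0³·9) = 2.3406 N/mm
W = mg = 1.1 × 9.81 = 10.791 N
½kδ² − Wδ − Wh = 0 → δ = (W + √(W² + 2kWh))/k
δ = (10.791 + √(116.45 + 3071.31))/2.3406 = (10.791 + 56.46)/2.3406 = 28.732 mm

28.7 mm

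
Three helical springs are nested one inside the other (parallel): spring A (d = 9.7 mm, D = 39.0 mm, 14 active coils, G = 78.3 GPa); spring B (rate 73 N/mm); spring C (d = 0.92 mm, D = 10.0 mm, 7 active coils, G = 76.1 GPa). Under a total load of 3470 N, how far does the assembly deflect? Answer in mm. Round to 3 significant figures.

19.5 mm

k_A = Gd⁴/(8D³N_a) = (78.3×10³)(9.7⁴)/(8·39.0³·14) = 104.34 N/mm
k_C = Gd⁴/(8D³N_a) = (76.1×10³)(0.92⁴)/(8·10.0³·7) = 0.97353 N/mm
Parallel: k_eq = 104.34 + 73 + 0.97353 = 178.31 N/mm
δ = F/k_eq = 3470/178.31 = 19.46 mm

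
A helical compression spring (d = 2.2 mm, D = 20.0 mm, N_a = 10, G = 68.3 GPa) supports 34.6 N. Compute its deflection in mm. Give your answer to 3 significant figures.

13.8 mm

k = Gd⁴/(8D³N_a) = (68.3×10³)(2.2⁴)/(8·20.0³·10) = 2.5 N/mm
δ = F/k = 34.6 / 2.5 = 13.84 mm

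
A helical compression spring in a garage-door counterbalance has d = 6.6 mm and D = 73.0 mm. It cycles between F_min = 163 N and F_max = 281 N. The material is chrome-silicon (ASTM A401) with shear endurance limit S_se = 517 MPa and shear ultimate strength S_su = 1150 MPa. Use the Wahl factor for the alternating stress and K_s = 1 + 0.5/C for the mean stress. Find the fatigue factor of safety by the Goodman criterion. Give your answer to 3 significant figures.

4.68

C = D/d = 73.0/6.6 = 11.0606; K_W = (4C−1)/(4C−4)+0.615/C = 1.1302; K_s = 1+0.5/C = 1.0452
F_a = (F_max−F_min)/2 = 59 N; F_m = (F_max+F_min)/2 = 222 N
τ_a = K_W·8F_aD/(πd³) = 1.1302 × 38.149 = 43.114 MPa
τ_m = K_s·8F_mD/(πd³) = 1.0452 × 143.54 = 150.03 MPa
Goodman: 1/n_f = τ_a/S_se + τ_m/S_su = 43.114/517 + 150.03/1150 = 0.08339 + 0.13046 = 0.21386
n_f = 1/0.21386 = 4.676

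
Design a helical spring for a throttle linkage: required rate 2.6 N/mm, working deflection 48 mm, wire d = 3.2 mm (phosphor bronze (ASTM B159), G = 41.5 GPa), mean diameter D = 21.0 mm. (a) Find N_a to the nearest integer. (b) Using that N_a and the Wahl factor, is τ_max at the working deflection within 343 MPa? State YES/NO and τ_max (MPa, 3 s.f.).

(a) 23 coils; (b) YES, τ_max = 246 MPa

N_a = Gd⁴/(8D³k) = (41.5×10³)(3.2⁴)/(8·21.0³·2.6) = 22.59 → N_a = 23
Actual rate k = Gd⁴/(8D³·23) = 2.5537 N/mm
Working load F = kδ = 2.5537·48 = 122.58 N
C = 21.0/3.2 = 6.5625; K_W = (4C−1)/(4C−4)+0.615/C = 1.2285
τ_max = K_W·8FD/(πd³) = 1.2285·200.04 = 245.76 MPa
τ_max ≤ 343 MPa → acceptable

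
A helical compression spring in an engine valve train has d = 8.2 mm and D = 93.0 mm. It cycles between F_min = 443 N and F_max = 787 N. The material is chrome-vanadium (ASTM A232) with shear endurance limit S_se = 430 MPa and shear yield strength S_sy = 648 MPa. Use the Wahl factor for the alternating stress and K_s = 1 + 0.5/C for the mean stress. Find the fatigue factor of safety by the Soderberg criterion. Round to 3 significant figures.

C = D/d = 93.0/8.2 = 11.3415; K_W = (4C−1)/(4C−4)+0.615/C = 1.1267; K_s = 1+0.5/C = 1.0441
F_a = (F_max−F_min)/2 = 172 N; F_m = (F_max+F_min)/2 = 615 N
τ_a = K_W·8F_aD/(πd³) = 1.1267 × 73.877 = 83.241 MPa
τ_m = K_s·8F_mD/(πd³) = 1.0441 × 264.15 = 275.8 MPa
Soderberg: 1/n_f = τ_a/S_se + τ_m/S_sy = 83.241/430 + 275.8/648 = 0.19358 + 0.42562 = 0.6192
n_f = 1/0.6192 = 1.615

1.61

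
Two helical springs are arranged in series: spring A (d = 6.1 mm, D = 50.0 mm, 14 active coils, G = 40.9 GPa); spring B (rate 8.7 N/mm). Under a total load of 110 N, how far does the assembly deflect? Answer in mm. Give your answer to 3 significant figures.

39.8 mm

k_A = Gd⁴/(8D³N_a) = (40.9×10³)(6.1⁴)/(8·50.0³·14) = 4.045 N/mm
Series: 1/k_eq = 1/4.045 + 1/8.7 = 0.36216; k_eq = 2.7612 N/mm
δ = F/k_eq = 110/2.7612 = 39.838 mm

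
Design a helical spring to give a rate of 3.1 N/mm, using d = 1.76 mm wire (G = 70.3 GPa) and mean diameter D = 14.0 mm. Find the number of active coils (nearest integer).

N_a = Gd⁴/(8D³k) = (70.3×10³ × 1.76⁴)/(8 × 14.0³ × 3.1)
    = 674537 / 68051.2 = 9.912 → 10 coils

10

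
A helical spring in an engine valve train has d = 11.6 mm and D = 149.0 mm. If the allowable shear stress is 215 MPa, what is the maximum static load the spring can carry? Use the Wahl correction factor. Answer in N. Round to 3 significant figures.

796 N

C = D/d = 149.0/11.6 = 12.8448
K_W = (4C−1)/(4C−4) + 0.615/C = 50.379/47.379 + 0.0479 = 1.1112
τ_max = K·8FD/(πd³) → F_max = τ_allow·πd³/(8DK)
F_max = 215·π·11.6³/(8·149.0·1.1112) = 1.0543e+06/1324.5 = 795.97 N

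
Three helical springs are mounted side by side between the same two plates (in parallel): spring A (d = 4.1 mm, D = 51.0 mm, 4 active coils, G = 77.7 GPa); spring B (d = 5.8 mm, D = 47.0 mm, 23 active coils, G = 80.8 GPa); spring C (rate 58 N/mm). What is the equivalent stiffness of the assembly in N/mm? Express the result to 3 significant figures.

68.0 N/mm

k_A = Gd⁴/(8D³N_a) = (77.7×10³)(4.1⁴)/(8·51.0³·4) = 5.1724 N/mm
k_B = Gd⁴/(8D³N_a) = (80.8×10³)(5.8⁴)/(8·47.0³·23) = 4.7864 N/mm
Parallel: k_eq = 5.1724 + 4.7864 + 58 = 67.959 N/mm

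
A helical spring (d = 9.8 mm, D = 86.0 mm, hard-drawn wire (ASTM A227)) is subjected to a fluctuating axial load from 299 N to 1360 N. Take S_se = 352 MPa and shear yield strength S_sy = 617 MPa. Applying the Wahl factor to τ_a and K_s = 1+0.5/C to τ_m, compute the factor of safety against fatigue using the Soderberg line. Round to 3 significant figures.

1.35

C = D/d = 86.0/9.8 = 8.7755; K_W = (4C−1)/(4C−4)+0.615/C = 1.1665; K_s = 1+0.5/C = 1.0570
F_a = (F_max−F_min)/2 = 530.5 N; F_m = (F_max+F_min)/2 = 829.5 N
τ_a = K_W·8F_aD/(πd³) = 1.1665 × 123.44 = 143.99 MPa
τ_m = K_s·8F_mD/(πd³) = 1.0570 × 193.01 = 204.01 MPa
Soderberg: 1/n_f = τ_a/S_se + τ_m/S_sy = 143.99/352 + 204.01/617 = 0.40907 + 0.33064 = 0.73972
n_f = 1/0.73972 = 1.352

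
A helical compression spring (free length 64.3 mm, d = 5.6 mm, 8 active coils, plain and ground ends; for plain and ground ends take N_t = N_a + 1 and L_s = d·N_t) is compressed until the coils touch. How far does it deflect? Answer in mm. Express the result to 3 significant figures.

N_t = 9; L_s = 5.6·9 = 50.4 mm
δ_solid = L₀ − L_s = 64.3 − 50.4 = 13.9 mm

13.9 mm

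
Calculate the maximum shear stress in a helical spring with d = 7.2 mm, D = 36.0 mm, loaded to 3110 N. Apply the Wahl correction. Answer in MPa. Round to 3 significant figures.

1000 MPa

Spring index C = D/d = 36.0/7.2 = 5.0000
K_W = (4C−1)/(4C−4) + 0.615/C = 19.000/16.000 + 0.1230 = 1.3105
τ₀ = 8FD/(πd³) = 8·3110·36.0/(π·7.2³) = 895680/1172.6 = 763.85 MPa
τ_max = K·τ₀ = 1.3105 × 763.85 = 1001 MPa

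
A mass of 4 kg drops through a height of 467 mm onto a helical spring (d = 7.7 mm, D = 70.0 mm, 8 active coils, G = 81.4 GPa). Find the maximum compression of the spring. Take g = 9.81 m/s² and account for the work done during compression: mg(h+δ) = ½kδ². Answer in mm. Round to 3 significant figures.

k = Gd⁴/(8D³N_a) = (81.4×10³)(7.7⁴)/(8·70.0³·8) = 13.035 N/mm
W = mg = 4 × 9.81 = 39.24 N
½kδ² − Wδ − Wh = 0 → δ = (W + √(W² + 2kWh))/k
δ = (39.24 + √(1539.8 + 477737))/13.035 = (39.24 + 692.3)/13.035 = 56.121 mm

56.1 mm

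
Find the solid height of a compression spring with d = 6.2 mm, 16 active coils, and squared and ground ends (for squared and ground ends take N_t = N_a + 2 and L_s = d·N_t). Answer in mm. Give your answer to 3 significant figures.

112 mm

squared and ground ends: N_t = N_a + 2 = 16 + 2 = 18
L_s = d·N_t = 6.2 × 18 = 111.6 mm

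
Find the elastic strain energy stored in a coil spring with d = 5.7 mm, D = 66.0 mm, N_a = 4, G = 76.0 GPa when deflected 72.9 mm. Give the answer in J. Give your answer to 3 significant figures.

23.2 J

k = Gd⁴/(8D³N_a) = (76.0×10³)(5.7⁴)/(8·66.0³·4) = 8.7203 N/mm
U = ½kδ² = 0.5 × 8.7203 × 72.9² = 23172 N·mm = 23.172 J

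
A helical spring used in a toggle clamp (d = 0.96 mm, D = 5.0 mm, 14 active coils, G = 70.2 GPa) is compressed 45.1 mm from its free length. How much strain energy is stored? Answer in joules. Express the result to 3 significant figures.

4.33 J

k = Gd⁴/(8D³N_a) = (70.2×10³)(0.96⁴)/(8·5.0³·14) = 4.2589 N/mm
U = ½kδ² = 0.5 × 4.2589 × 45.1² = 4331.3 N·mm = 4.3313 J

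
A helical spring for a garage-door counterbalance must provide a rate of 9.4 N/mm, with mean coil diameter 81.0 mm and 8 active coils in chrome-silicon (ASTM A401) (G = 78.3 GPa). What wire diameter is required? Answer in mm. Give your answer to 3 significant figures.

7.99 mm

d = (8D³N_a·k / G)^(1/4) = (8·81.0³·8·9.4 / (78.3×10³))^0.25
  = (4083.2)^0.25 = 7.9937 mm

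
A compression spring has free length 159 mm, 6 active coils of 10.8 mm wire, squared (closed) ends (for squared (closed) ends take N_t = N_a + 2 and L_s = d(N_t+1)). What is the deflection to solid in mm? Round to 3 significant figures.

N_t = 8; L_s = 10.8·9 = 97.2 mm
δ_solid = L₀ − L_s = 159 − 97.2 = 61.8 mm

61.8 mm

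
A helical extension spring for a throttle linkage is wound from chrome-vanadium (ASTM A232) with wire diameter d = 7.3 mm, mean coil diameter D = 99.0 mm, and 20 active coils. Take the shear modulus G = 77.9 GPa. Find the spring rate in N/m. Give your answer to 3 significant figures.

1420 N/m

k = Gd⁴/(8D³N_a) = (77.9×10³ × 7.3⁴) / (8 × 99.0³ × 20)
  = 2.21222e+08 / 1.55248e+08 = 1.425 N/mm = 1425 N/m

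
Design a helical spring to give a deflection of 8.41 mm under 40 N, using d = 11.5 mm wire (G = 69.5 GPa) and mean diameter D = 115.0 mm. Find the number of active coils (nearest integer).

21

Required rate k = F/δ = 40/8.41 = 4.7562 N/mm
N_a = Gd⁴/(8D³k) = (69.5×10³ × 11.5⁴)/(8 × 115.0³ × 4.7562)
    = 1.21556e+09 / 5.78692e+07 = 21.01 → 21 coils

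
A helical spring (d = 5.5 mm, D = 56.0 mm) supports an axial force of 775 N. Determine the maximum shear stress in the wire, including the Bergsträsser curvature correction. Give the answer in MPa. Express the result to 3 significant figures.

Spring index C = D/d = 56.0/5.5 = 10.1818
K_B = (4C+2)/(4C−3) = 42.727/37.727 = 1.1325
τ₀ = 8FD/(πd³) = 8·775·56.0/(π·5.5³) = 347200/522.68 = 664.27 MPa
τ_max = K·τ₀ = 1.1325 × 664.27 = 752.3 MPa

752 MPa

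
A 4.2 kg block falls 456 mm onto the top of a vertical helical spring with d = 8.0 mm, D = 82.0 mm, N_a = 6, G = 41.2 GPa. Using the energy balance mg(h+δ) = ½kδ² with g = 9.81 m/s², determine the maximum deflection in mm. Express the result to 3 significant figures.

k = Gd⁴/(8D³N_a) = (41.2×10³)(8.0⁴)/(8·82.0³·6) = 6.3764 N/mm
W = mg = 4.2 × 9.81 = 41.202 N
½kδ² − Wδ − Wh = 0 → δ = (W + √(W² + 2kWh))/k
δ = (41.202 + √(1697.6 + 239600))/6.3764 = (41.202 + 491.22)/6.3764 = 83.499 mm

83.5 mm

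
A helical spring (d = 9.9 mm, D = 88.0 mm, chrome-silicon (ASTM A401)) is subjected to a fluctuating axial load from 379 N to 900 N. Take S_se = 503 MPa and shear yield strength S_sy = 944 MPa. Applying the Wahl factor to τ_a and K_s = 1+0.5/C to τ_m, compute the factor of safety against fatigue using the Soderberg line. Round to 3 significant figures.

3.28

C = D/d = 88.0/9.9 = 8.8889; K_W = (4C−1)/(4C−4)+0.615/C = 1.1643; K_s = 1+0.5/C = 1.0562
F_a = (F_max−F_min)/2 = 260.5 N; F_m = (F_max+F_min)/2 = 639.5 N
τ_a = K_W·8F_aD/(πd³) = 1.1643 × 60.162 = 70.045 MPa
τ_m = K_s·8F_mD/(πd³) = 1.0562 × 147.69 = 156 MPa
Soderberg: 1/n_f = τ_a/S_se + τ_m/S_sy = 70.045/503 + 156/944 = 0.13925 + 0.16525 = 0.30451
n_f = 1/0.30451 = 3.284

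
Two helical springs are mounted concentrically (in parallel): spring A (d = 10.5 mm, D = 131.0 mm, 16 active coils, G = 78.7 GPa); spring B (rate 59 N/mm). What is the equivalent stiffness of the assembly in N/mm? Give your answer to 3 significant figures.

62.3 N/mm

k_A = Gd⁴/(8D³N_a) = (78.7×10³)(10.5⁴)/(8·131.0³·16) = 3.3244 N/mm
Parallel: k_eq = 3.3244 + 59 = 62.324 N/mm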